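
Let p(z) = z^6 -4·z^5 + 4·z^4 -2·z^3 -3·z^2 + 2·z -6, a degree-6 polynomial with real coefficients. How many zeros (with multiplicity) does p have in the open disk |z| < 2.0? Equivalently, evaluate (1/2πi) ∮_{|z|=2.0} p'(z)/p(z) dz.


The zeros of p are: (0 + 1i), (0 - 1i), (1 + 1i), (1 - 1i), 3, -1.
Their magnitudes are: 1, 1, 1.414, 1.414, 3, 1.
Zeros with |z| < R = 2.0: (0 + 1i), (0 - 1i), (1 + 1i), (1 - 1i), -1.
Count = 5.
By the argument principle, (1/2πi) ∮_{|z|=R} p'(z)/p(z) dz equals exactly this count.

Number of zeros inside |z| < 2.0: 5.


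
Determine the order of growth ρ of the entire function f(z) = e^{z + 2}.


|e^{z + 2}| = e^{Re(1·z) + 2} ≤ e^{1|z|^1 + 2} = e^{1r^1 + 2} on |z| = r, so ρ ≤ 1. Choosing z on |z|=r so that 1·z is real positive (always possible by picking arg z appropriately) gives |f(z)| = e^{1r^1 + 2}, matching the bound. The additive constant 2 does not affect log log M(r) ~ 1·log r. Hence ρ = 1.
Therefore ρ = 1.

Order ρ = 1.


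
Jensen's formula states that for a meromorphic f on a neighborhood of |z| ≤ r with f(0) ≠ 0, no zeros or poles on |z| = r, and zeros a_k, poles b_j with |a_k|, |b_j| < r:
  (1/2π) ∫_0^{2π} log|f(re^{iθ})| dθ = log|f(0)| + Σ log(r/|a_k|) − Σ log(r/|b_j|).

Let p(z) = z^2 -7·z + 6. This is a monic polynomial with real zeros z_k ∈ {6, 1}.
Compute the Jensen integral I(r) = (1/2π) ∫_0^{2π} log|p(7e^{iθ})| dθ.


Zeros: 1, 6; r = 7.
Inside |z| < r: 1, 6. Outside (|z| ≥ r): ∅.
p(0) = 6, so log|p(0)| = log(6) = 1.7918.
Apply Jensen: I(r) = log|p(0)| + Σ_k log(r/|z_k|), summed over zeros inside |z| < r.
  log(r/|z_k|) for z_k = 6: log(7/6) = 0.1542
  log(r/|z_k|) for z_k = 1: log(7/1) = 1.9459
Sum over inside zeros: 2.1001.
I(r) = log|p(0)| + (inside sum) = 1.7918 + 2.1001 = 3.8918.
Closed form (all zeros inside, monic): I(r) = n·log(r) = 2·log(7) = 3.8918. ✓

I(r) ≈ 3.8918.


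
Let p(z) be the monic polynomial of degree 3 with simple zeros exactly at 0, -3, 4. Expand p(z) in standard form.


The polynomial is p(z) = ∏_{α ∈ S} (z − α), where S = {0, -3, 4}.
Expanding the product yields: p(z) = z^3 -z^2 -12·z.
The resulting polynomial has degree 3 and real coefficients as required.

p(z) = z^3 -z^2 -12·z.


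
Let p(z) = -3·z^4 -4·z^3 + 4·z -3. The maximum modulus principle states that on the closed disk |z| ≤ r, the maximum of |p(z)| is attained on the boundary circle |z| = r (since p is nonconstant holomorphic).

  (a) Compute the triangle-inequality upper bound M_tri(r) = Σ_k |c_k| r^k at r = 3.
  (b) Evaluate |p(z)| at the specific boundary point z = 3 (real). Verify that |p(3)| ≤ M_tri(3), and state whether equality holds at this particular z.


Coefficients: c_0 = -3, c_1 = 4, c_2 = 0, c_3 = -4, c_4 = -3. Radius r = 3.
Part (a). Triangle bound: M_tri(r) = Σ_k |c_k| r^k
  = |-3|·3^0 + |4|·3^1 + |0|·3^2 + |-4|·3^3 + |-3|·3^4
  = 3 + 12 + 0 + 108 + 243 = 366.
This bounds M(r) := max_{|z|=r} |p(z)| from above; equality holds iff all terms c_k z^k can be made to align in phase at a single z on |z|=r.
Part (b). At z = 3 (real, on the circle |z| = r):
  p(3) = (-3)·3^0 + (4)·3^1 + (0)·3^2 + (-4)·3^3 + (-3)·3^4 = -342.
  |p(3)| = 342.
Check: |p(3)| = 342 ≤ 366 = M_tri(3). ✓ Equality does not hold at z = 3 (the coefficients have mixed signs, so the terms do not all align in phase there).

M_tri(3) = 366; |p(3)| = 342; equality at z=3: no.


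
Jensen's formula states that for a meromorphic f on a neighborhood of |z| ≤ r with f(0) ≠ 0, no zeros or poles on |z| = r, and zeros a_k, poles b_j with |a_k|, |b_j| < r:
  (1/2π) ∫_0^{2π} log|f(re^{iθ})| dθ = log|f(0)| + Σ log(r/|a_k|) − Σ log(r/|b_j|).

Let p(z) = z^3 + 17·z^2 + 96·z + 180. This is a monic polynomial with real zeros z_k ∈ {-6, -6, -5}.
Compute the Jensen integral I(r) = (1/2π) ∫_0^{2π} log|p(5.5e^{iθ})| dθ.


Zeros: -6, -6, -5; r = 5.5.
Inside |z| < r: -5. Outside (|z| ≥ r): -6, -6.
p(0) = 180, so log|p(0)| = log(180) = 5.1930.
Apply Jensen: I(r) = log|p(0)| + Σ_k log(r/|z_k|), summed over zeros inside |z| < r.
  log(r/|z_k|) for z_k = -5: log(5.5/5) = 0.0953
  Outside zeros (-6, -6) contribute nothing to the Jensen sum.
Sum over inside zeros: 0.0953.
I(r) = log|p(0)| + (inside sum) = 5.1930 + 0.0953 = 5.2883.
Note: since some zeros are outside |z| ≤ r, the simplified n·log(r) form does NOT apply — only the inside zeros contribute.

I(r) ≈ 5.2883.


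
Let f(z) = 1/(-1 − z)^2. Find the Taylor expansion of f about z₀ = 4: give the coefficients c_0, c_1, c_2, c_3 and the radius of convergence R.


Let w = z − z₀, so z = z₀ + w.
Then -1 − z = -1 − (z₀ + w) = (-1 − z₀) − w = -5 − w.
f(z) = 1/(-5 − w)^2 = (1/(-5)^2) · (1 − w/(-5))^{−2}.
By the binomial series (1−u)^{−2} = Σ_{n≥0} C(n+1, 1) u^n for |u|<1, with u = w/(-5):
  c_n = C(n+1, 1) / (-5)^(n+2).
  c_0 = 1/(-5)^2 = 1/25.
  c_1 = 2/(-5)^3 = -2/125.
  c_2 = 3/(-5)^4 = 3/625.
  c_3 = 4/(-5)^5 = -4/3125.
The series is valid for |w/d| < 1, i.e. |z − z₀| < |d|.
Radius of convergence: R = |-1 − z₀| = |-5| = 5 (distance from z₀ to the singularity z = -1).

c_0 = 1/25, c_1 = -2/125, c_2 = 3/625, c_3 = -4/3125; R = 5.


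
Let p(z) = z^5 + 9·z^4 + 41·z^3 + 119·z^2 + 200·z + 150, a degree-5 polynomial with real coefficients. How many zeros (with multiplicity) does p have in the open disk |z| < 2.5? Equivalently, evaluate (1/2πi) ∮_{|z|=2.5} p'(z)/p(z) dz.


The zeros of p are: (-2 + 1i), (-2 - 1i), -3, (-1 + 3i), (-1 - 3i).
Their magnitudes are: 2.236, 2.236, 3, 3.162, 3.162.
Zeros with |z| < R = 2.5: (-2 + 1i), (-2 - 1i).
Count = 2.
By the argument principle, (1/2πi) ∮_{|z|=R} p'(z)/p(z) dz equals exactly this count.

Number of zeros inside |z| < 2.5: 2.


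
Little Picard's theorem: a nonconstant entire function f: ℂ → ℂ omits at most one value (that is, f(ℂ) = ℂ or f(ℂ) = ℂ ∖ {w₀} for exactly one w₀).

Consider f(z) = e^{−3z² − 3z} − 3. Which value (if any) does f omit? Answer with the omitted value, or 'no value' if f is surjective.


Little Picard bounds the complement of f(ℂ) to at most one point.
The exponent g(z) = −3z² − 3z is a nonconstant polynomial, hence surjective onto ℂ. So e^{g(z)} takes every value in {e^w : w ∈ ℂ} = ℂ ∖ {0}. Adding -3 shifts the range to ℂ ∖ {-3}. f omits exactly -3.

Omitted value: -3.


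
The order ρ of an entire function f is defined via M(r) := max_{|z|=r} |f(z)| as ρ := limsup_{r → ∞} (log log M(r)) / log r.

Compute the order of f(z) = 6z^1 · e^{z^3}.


M(r) = max_{|z|=r} |6|·|z|^1·|e^{z^3}| = 6·r^1 · e^{1r^3} (the factors attain their maxima compatibly on |z|=r). Then log M(r) = log 6 + 1·log r + 1r^3, dominated by the last term, so log log M(r) ~ 3·log r. The polynomial factor 6z^1 contributes only a log r term and does not affect the order. ρ = 3.
Therefore ρ = 3.

Order ρ = 3.


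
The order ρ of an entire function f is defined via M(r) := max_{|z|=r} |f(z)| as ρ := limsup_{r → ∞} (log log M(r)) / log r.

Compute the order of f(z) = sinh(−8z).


sinh(w) is a linear combination of e^{iw} and e^{−iw} (or e^w, e^{−w} in the hyperbolic case), so |sinh(w)| ≤ e^{|w|}. With w = −8z, |w| ≤ 8|z| + 0 = 8r + 0 on |z| = r, giving M(r) ≤ e^{8r + 0}, so ρ ≤ 1. On a suitable ray (z = it for sin/cos; z = t for sinh/cosh, t real → ∞), |sinh(−8z)| grows like e^{8|t|}/2, so ρ ≥ 1. Hence ρ = 1.
Therefore ρ = 1.

Order ρ = 1.


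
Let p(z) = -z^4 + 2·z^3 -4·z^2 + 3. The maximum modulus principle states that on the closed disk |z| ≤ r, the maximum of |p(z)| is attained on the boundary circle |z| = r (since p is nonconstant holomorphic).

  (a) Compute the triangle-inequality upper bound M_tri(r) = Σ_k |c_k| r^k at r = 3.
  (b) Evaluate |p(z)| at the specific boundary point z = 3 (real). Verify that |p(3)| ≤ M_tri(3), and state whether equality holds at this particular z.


Coefficients: c_0 = 3, c_1 = 0, c_2 = -4, c_3 = 2, c_4 = -1. Radius r = 3.
Part (a). Triangle bound: M_tri(r) = Σ_k |c_k| r^k
  = |3|·3^0 + |0|·3^1 + |-4|·3^2 + |2|·3^3 + |-1|·3^4
  = 3 + 0 + 36 + 54 + 81 = 174.
This bounds M(r) := max_{|z|=r} |p(z)| from above; equality holds iff all terms c_k z^k can be made to align in phase at a single z on |z|=r.
Part (b). At z = 3 (real, on the circle |z| = r):
  p(3) = (3)·3^0 + (0)·3^1 + (-4)·3^2 + (2)·3^3 + (-1)·3^4 = -60.
  |p(3)| = 60.
Check: |p(3)| = 60 ≤ 174 = M_tri(3). ✓ Equality does not hold at z = 3 (the coefficients have mixed signs, so the terms do not all align in phase there).

M_tri(3) = 174; |p(3)| = 60; equality at z=3: no.


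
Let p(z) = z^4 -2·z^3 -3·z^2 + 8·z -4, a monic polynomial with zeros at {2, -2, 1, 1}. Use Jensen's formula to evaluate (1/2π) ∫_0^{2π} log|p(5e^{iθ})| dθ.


Zeros: -2, 1, 1, 2; r = 5.
Inside |z| < r: -2, 1, 1, 2. Outside (|z| ≥ r): ∅.
p(0) = -4, so log|p(0)| = log(4) = 1.3863.
Apply Jensen: I(r) = log|p(0)| + Σ_k log(r/|z_k|), summed over zeros inside |z| < r.
  log(r/|z_k|) for z_k = 2: log(5/2) = 0.9163
  log(r/|z_k|) for z_k = -2: log(5/2) = 0.9163
  log(r/|z_k|) for z_k = 1: log(5/1) = 1.6094
  log(r/|z_k|) for z_k = 1: log(5/1) = 1.6094
Sum over inside zeros: 5.0515.
I(r) = log|p(0)| + (inside sum) = 1.3863 + 5.0515 = 6.4378.
Closed form (all zeros inside, monic): I(r) = n·log(r) = 4·log(5) = 6.4378. ✓

I(r) ≈ 6.4378.


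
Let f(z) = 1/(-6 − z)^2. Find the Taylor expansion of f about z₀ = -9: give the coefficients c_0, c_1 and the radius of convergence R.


Let w = z − z₀, so z = z₀ + w.
Then -6 − z = -6 − (z₀ + w) = (-6 − z₀) − w = 3 − w.
f(z) = 1/(3 − w)^2 = (1/(3)^2) · (1 − w/(3))^{−2}.
By the binomial series (1−u)^{−2} = Σ_{n≥0} C(n+1, 1) u^n for |u|<1, with u = w/(3):
  c_n = C(n+1, 1) / (3)^(n+2).
  c_0 = 1/(3)^2 = 1/9.
  c_1 = 2/(3)^3 = 2/27.
The series is valid for |w/d| < 1, i.e. |z − z₀| < |d|.
Radius of convergence: R = |-6 − z₀| = |3| = 3 (distance from z₀ to the singularity z = -6).

c_0 = 1/9, c_1 = 2/27; R = 3.


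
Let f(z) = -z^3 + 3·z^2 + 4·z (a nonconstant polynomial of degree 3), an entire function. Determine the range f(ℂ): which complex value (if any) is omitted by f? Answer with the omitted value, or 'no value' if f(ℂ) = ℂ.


Little Picard bounds the complement of f(ℂ) to at most one point.
For every w ∈ ℂ, the equation p(z) − w = 0 is a nonconstant polynomial in z and hence has at least one root by the fundamental theorem of algebra. So p is surjective onto ℂ, omitting no value.

Omitted value: no value.


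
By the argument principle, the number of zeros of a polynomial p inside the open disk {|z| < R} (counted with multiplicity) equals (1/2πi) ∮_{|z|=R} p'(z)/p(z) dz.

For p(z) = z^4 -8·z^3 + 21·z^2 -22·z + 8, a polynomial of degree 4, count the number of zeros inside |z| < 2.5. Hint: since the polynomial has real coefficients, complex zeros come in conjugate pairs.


The zeros of p are: 1, 1, 2, 4.
Their magnitudes are: 1, 1, 2, 4.
Zeros with |z| < R = 2.5: 1, 1, 2.
Count = 3.
By the argument principle, (1/2πi) ∮_{|z|=R} p'(z)/p(z) dz equals exactly this count.

Number of zeros inside |z| < 2.5: 3.


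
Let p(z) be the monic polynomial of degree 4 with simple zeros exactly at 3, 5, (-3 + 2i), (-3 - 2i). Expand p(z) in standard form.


The polynomial is p(z) = ∏_{α ∈ S} (z − α), where S = {3, 5, (-3 + 2i), (-3 - 2i)}.
Expanding the product yields: p(z) = z^4 -2·z^3 -20·z^2 -14·z + 195.
Note conjugate pairs combine to real quadratics: (z − (-3+2i))(z − (-3−2i)) = z² + 6z + 13.
The resulting polynomial has degree 4 and real coefficients as required.

p(z) = z^4 -2·z^3 -20·z^2 -14·z + 195.


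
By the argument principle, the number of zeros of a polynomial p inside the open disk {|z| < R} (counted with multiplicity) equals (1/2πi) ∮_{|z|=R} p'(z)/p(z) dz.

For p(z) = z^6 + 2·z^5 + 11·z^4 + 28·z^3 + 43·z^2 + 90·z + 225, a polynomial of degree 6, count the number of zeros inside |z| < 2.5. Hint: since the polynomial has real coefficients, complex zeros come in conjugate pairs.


The zeros of p are: (1 + 2i), (1 - 2i), (-2 + 1i), (-2 - 1i), (0 + 3i), (0 - 3i).
Their magnitudes are: 2.236, 2.236, 2.236, 2.236, 3, 3.
Zeros with |z| < R = 2.5: (1 + 2i), (1 - 2i), (-2 + 1i), (-2 - 1i).
Count = 4.
By the argument principle, (1/2πi) ∮_{|z|=R} p'(z)/p(z) dz equals exactly this count.

Number of zeros inside |z| < 2.5: 4.


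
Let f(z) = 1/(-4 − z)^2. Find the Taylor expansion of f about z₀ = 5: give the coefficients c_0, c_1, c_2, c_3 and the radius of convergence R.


Let w = z − z₀, so z = z₀ + w.
Then -4 − z = -4 − (z₀ + w) = (-4 − z₀) − w = -9 − w.
f(z) = 1/(-9 − w)^2 = (1/(-9)^2) · (1 − w/(-9))^{−2}.
By the binomial series (1−u)^{−2} = Σ_{n≥0} C(n+1, 1) u^n for |u|<1, with u = w/(-9):
  c_n = C(n+1, 1) / (-9)^(n+2).
  c_0 = 1/(-9)^2 = 1/81.
  c_1 = 2/(-9)^3 = -2/729.
  c_2 = 3/(-9)^4 = 1/2187.
  c_3 = 4/(-9)^5 = -4/59049.
The series is valid for |w/d| < 1, i.e. |z − z₀| < |d|.
Radius of convergence: R = |-4 − z₀| = |-9| = 9 (distance from z₀ to the singularity z = -4).

c_0 = 1/81, c_1 = -2/729, c_2 = 1/2187, c_3 = -4/59049; R = 9.


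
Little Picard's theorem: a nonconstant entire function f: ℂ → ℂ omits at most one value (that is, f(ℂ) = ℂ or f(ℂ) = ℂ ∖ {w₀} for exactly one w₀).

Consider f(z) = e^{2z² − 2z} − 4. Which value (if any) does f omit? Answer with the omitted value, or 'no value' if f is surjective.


Little Picard bounds the complement of f(ℂ) to at most one point.
The exponent g(z) = 2z² − 2z is a nonconstant polynomial, hence surjective onto ℂ. So e^{g(z)} takes every value in {e^w : w ∈ ℂ} = ℂ ∖ {0}. Adding -4 shifts the range to ℂ ∖ {-4}. f omits exactly -4.

Omitted value: -4.


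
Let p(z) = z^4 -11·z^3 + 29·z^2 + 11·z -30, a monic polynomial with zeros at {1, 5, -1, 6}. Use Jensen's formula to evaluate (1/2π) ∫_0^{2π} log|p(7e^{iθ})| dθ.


Zeros: -1, 1, 5, 6; r = 7.
Inside |z| < r: -1, 1, 5, 6. Outside (|z| ≥ r): ∅.
p(0) = -30, so log|p(0)| = log(30) = 3.4012.
Apply Jensen: I(r) = log|p(0)| + Σ_k log(r/|z_k|), summed over zeros inside |z| < r.
  log(r/|z_k|) for z_k = 1: log(7/1) = 1.9459
  log(r/|z_k|) for z_k = 5: log(7/5) = 0.3365
  log(r/|z_k|) for z_k = -1: log(7/1) = 1.9459
  log(r/|z_k|) for z_k = 6: log(7/6) = 0.1542
Sum over inside zeros: 4.3824.
I(r) = log|p(0)| + (inside sum) = 3.4012 + 4.3824 = 7.7836.
Closed form (all zeros inside, monic): I(r) = n·log(r) = 4·log(7) = 7.7836. ✓

I(r) ≈ 7.7836.


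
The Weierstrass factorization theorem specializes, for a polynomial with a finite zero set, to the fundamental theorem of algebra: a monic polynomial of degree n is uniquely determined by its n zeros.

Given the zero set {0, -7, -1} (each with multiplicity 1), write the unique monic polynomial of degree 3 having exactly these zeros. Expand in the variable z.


The polynomial is p(z) = ∏_{α ∈ S} (z − α), where S = {0, -7, -1}.
Expanding the product yields: p(z) = z^3 + 8·z^2 + 7·z.
The resulting polynomial has degree 3 and real coefficients as required.

p(z) = z^3 + 8·z^2 + 7·z.


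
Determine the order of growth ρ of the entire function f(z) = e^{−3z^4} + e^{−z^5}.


Each summand is entire of order 4 and 5 respectively (as in the single-exponential case). The order of a sum is at most the max of the orders, so ρ ≤ 5. For the lower bound: on |z|=r choose arg z so that -1z^5 is real positive; then |e^{-1z^5}| = e^{1r^5} while |e^{-3z^4}| ≤ e^{3r^4} = o(e^{1r^5}). So |f| ≥ e^{1r^5}(1 − o(1)) and ρ ≥ 5. Hence ρ = max(4, 5) = 5.
Therefore ρ = 5.

Order ρ = 5.


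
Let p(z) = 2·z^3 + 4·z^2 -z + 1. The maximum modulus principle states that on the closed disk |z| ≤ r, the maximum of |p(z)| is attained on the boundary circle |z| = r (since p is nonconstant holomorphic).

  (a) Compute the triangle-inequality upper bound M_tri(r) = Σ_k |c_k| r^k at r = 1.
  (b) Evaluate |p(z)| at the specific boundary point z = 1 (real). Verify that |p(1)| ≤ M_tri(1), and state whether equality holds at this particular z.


Coefficients: c_0 = 1, c_1 = -1, c_2 = 4, c_3 = 2. Radius r = 1.
Part (a). Triangle bound: M_tri(r) = Σ_k |c_k| r^k
  = |1|·1^0 + |-1|·1^1 + |4|·1^2 + |2|·1^3
  = 1 + 1 + 4 + 2 = 8.
This bounds M(r) := max_{|z|=r} |p(z)| from above; equality holds iff all terms c_k z^k can be made to align in phase at a single z on |z|=r.
Part (b). At z = 1 (real, on the circle |z| = r):
  p(1) = (1)·1^0 + (-1)·1^1 + (4)·1^2 + (2)·1^3 = 6.
  |p(1)| = 6.
Check: |p(1)| = 6 ≤ 8 = M_tri(1). ✓ Equality does not hold at z = 1 (the coefficients have mixed signs, so the terms do not all align in phase there).

M_tri(1) = 8; |p(1)| = 6; equality at z=1: no.


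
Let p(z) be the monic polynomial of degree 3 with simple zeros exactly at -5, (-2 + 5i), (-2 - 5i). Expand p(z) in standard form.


The polynomial is p(z) = ∏_{α ∈ S} (z − α), where S = {-5, (-2 + 5i), (-2 - 5i)}.
Expanding the product yields: p(z) = z^3 + 9·z^2 + 49·z + 145.
Note conjugate pairs combine to real quadratics: (z − (-2+5i))(z − (-2−5i)) = z² + 4z + 29.
The resulting polynomial has degree 3 and real coefficients as required.

p(z) = z^3 + 9·z^2 + 49·z + 145.


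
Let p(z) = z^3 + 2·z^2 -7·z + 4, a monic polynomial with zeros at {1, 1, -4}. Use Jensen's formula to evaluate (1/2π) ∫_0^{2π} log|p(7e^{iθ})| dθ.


Zeros: -4, 1, 1; r = 7.
Inside |z| < r: -4, 1, 1. Outside (|z| ≥ r): ∅.
p(0) = 4, so log|p(0)| = log(4) = 1.3863.
Apply Jensen: I(r) = log|p(0)| + Σ_k log(r/|z_k|), summed over zeros inside |z| < r.
  log(r/|z_k|) for z_k = 1: log(7/1) = 1.9459
  log(r/|z_k|) for z_k = 1: log(7/1) = 1.9459
  log(r/|z_k|) for z_k = -4: log(7/4) = 0.5596
Sum over inside zeros: 4.4514.
I(r) = log|p(0)| + (inside sum) = 1.3863 + 4.4514 = 5.8377.
Closed form (all zeros inside, monic): I(r) = n·log(r) = 3·log(7) = 5.8377. ✓

I(r) ≈ 5.8377.


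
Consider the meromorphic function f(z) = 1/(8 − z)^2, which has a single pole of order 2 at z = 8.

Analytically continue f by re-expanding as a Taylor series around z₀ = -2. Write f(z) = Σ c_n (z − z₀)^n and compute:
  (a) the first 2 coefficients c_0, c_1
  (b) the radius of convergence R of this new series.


Let w = z − z₀, so z = z₀ + w.
Then 8 − z = 8 − (z₀ + w) = (8 − z₀) − w = 10 − w.
f(z) = 1/(10 − w)^2 = (1/(10)^2) · (1 − w/(10))^{−2}.
By the binomial series (1−u)^{−2} = Σ_{n≥0} C(n+1, 1) u^n for |u|<1, with u = w/(10):
  c_n = C(n+1, 1) / (10)^(n+2).
  c_0 = 1/(10)^2 = 1/100.
  c_1 = 2/(10)^3 = 1/500.
The series is valid for |w/d| < 1, i.e. |z − z₀| < |d|.
Radius of convergence: R = |8 − z₀| = |10| = 10 (distance from z₀ to the singularity z = 8).

c_0 = 1/100, c_1 = 1/500; R = 10.


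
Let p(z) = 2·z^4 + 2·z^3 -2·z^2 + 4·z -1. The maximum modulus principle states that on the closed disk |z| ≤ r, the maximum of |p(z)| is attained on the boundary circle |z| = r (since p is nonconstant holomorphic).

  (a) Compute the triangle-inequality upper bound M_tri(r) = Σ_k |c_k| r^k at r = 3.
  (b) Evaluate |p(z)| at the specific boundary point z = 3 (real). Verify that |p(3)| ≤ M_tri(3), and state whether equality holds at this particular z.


Coefficients: c_0 = -1, c_1 = 4, c_2 = -2, c_3 = 2, c_4 = 2. Radius r = 3.
Part (a). Triangle bound: M_tri(r) = Σ_k |c_k| r^k
  = |-1|·3^0 + |4|·3^1 + |-2|·3^2 + |2|·3^3 + |2|·3^4
  = 1 + 12 + 18 + 54 + 162 = 247.
This bounds M(r) := max_{|z|=r} |p(z)| from above; equality holds iff all terms c_k z^k can be made to align in phase at a single z on |z|=r.
Part (b). At z = 3 (real, on the circle |z| = r):
  p(3) = (-1)·3^0 + (4)·3^1 + (-2)·3^2 + (2)·3^3 + (2)·3^4 = 209.
  |p(3)| = 209.
Check: |p(3)| = 209 ≤ 247 = M_tri(3). ✓ Equality does not hold at z = 3 (the coefficients have mixed signs, so the terms do not all align in phase there).

M_tri(3) = 247; |p(3)| = 209; equality at z=3: no.


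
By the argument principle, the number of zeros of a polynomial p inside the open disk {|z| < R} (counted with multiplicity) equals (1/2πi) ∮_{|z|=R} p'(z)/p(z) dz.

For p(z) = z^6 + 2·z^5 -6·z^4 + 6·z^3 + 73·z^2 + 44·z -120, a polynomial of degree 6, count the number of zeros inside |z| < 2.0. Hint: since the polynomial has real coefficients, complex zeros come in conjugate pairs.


The zeros of p are: 1, (2 + 2i), (2 - 2i), -3, (-2 + 1i), (-2 - 1i).
Their magnitudes are: 1, 2.828, 2.828, 3, 2.236, 2.236.
Zeros with |z| < R = 2.0: 1.
Count = 1.
By the argument principle, (1/2πi) ∮_{|z|=R} p'(z)/p(z) dz equals exactly this count.

Number of zeros inside |z| < 2.0: 1.


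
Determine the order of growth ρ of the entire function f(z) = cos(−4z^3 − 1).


Write cos(w) = (e^{iw} ± e^{−iw})/(2 or 2i), so |cos(w)| ≤ e^{|w|}. With w = −4z^3 − 1, |w| ≤ 4r^3 + 1 on |z|=r, giving M(r) ≤ e^{4r^3 + 1} and ρ ≤ 3. For the lower bound, choose z on |z|=r with -4z^3 purely imaginary of modulus 4r^3; then |cos(−4z^3 − 1)| grows like e^{4r^3}/2, so ρ ≥ 3. Hence ρ = 3.
Therefore ρ = 3.

Order ρ = 3.


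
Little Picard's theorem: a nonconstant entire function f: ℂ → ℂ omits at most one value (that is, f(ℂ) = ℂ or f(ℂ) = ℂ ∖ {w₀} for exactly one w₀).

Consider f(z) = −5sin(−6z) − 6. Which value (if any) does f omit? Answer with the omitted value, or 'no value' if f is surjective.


Little Picard bounds the complement of f(ℂ) to at most one point.
sin is entire and surjective onto ℂ: for every w ∈ ℂ, sin(ζ) = w has a solution ζ ∈ ℂ (e.g., via the complex inverse arcsin). With ζ = −6z this gives z = ζ/(-6). Then -5·sin(−6z) takes every value in -5·ℂ = ℂ, and adding -6 is a bijection of ℂ. So f is surjective and omits no value. (Note: only on the real line is sin bounded by [−1, 1].)

Omitted value: no value.


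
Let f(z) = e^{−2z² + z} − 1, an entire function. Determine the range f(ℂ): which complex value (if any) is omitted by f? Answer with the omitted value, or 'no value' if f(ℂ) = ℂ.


Little Picard bounds the complement of f(ℂ) to at most one point.
The exponent g(z) = −2z² + z is a nonconstant polynomial, hence surjective onto ℂ. So e^{g(z)} takes every value in {e^w : w ∈ ℂ} = ℂ ∖ {0}. Adding -1 shifts the range to ℂ ∖ {-1}. f omits exactly -1.

Omitted value: -1.


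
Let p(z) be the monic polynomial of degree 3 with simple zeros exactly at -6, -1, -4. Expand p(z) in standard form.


The polynomial is p(z) = ∏_{α ∈ S} (z − α), where S = {-6, -1, -4}.
Expanding the product yields: p(z) = z^3 + 11·z^2 + 34·z + 24.
The resulting polynomial has degree 3 and real coefficients as required.

p(z) = z^3 + 11·z^2 + 34·z + 24.


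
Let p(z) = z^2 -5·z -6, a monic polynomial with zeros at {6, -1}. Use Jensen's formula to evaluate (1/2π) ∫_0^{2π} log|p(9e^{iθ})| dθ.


Zeros: -1, 6; r = 9.
Inside |z| < r: -1, 6. Outside (|z| ≥ r): ∅.
p(0) = -6, so log|p(0)| = log(6) = 1.7918.
Apply Jensen: I(r) = log|p(0)| + Σ_k log(r/|z_k|), summed over zeros inside |z| < r.
  log(r/|z_k|) for z_k = 6: log(9/6) = 0.4055
  log(r/|z_k|) for z_k = -1: log(9/1) = 2.1972
Sum over inside zeros: 2.6027.
I(r) = log|p(0)| + (inside sum) = 1.7918 + 2.6027 = 4.3944.
Closed form (all zeros inside, monic): I(r) = n·log(r) = 2·log(9) = 4.3944. ✓

I(r) ≈ 4.3944.


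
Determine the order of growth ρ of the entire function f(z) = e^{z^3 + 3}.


|e^{z^3 + 3}| = e^{Re(1·z^3) + 3} ≤ e^{1|z|^3 + 3} = e^{1r^3 + 3} on |z| = r, so ρ ≤ 3. Choosing z on |z|=r so that 1·z^3 is real positive (always possible by picking arg z appropriately) gives |f(z)| = e^{1r^3 + 3}, matching the bound. The additive constant 3 does not affect log log M(r) ~ 3·log r. Hence ρ = 3.
Therefore ρ = 3.

Order ρ = 3.


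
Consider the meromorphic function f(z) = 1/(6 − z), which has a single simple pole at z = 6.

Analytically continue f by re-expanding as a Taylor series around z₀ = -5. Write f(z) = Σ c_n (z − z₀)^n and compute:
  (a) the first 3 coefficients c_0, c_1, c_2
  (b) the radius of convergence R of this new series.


Let w = z − z₀, so z = z₀ + w.
Then 6 − z = 6 − (z₀ + w) = (6 − z₀) − w = 11 − w.
f(z) = 1/(11 − w) = (1/(11)) · 1/(1 − w/(11)) = Σ_{n≥0} w^n / (11)^(n+1).
So c_n = 1/(11)^(n+1):
  c_0 = 1/(11)^1 = 1/11.
  c_1 = 1/(11)^2 = 1/121.
  c_2 = 1/(11)^3 = 1/1331.
The series is valid for |w/d| < 1, i.e. |z − z₀| < |d|.
Radius of convergence: R = |6 − z₀| = |11| = 11 (distance from z₀ to the singularity z = 6).

c_0 = 1/11, c_1 = 1/121, c_2 = 1/1331; R = 11.


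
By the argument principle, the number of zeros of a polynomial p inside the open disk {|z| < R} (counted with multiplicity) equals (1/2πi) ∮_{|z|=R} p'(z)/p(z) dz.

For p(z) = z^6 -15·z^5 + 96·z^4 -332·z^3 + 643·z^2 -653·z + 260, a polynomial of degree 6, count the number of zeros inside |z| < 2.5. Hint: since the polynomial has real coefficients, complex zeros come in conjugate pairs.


The zeros of p are: (3 + 2i), (3 - 2i), 4, 1, (2 + 1i), (2 - 1i).
Their magnitudes are: 3.606, 3.606, 4, 1, 2.236, 2.236.
Zeros with |z| < R = 2.5: 1, (2 + 1i), (2 - 1i).
Count = 3.
By the argument principle, (1/2πi) ∮_{|z|=R} p'(z)/p(z) dz equals exactly this count.

Number of zeros inside |z| < 2.5: 3.


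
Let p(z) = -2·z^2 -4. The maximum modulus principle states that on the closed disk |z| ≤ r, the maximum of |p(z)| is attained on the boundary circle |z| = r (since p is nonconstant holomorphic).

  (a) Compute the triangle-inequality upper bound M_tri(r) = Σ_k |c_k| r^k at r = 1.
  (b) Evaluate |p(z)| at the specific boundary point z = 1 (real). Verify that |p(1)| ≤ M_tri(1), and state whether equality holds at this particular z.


Coefficients: c_0 = -4, c_1 = 0, c_2 = -2. Radius r = 1.
Part (a). Triangle bound: M_tri(r) = Σ_k |c_k| r^k
  = |-4|·1^0 + |0|·1^1 + |-2|·1^2
  = 4 + 0 + 2 = 6.
This bounds M(r) := max_{|z|=r} |p(z)| from above; equality holds iff all terms c_k z^k can be made to align in phase at a single z on |z|=r.
Part (b). At z = 1 (real, on the circle |z| = r):
  p(1) = (-4)·1^0 + (0)·1^1 + (-2)·1^2 = -6.
  |p(1)| = 6.
Since all nonzero coefficients share the same sign, |p(1)| = 6 = M_tri(1); the triangle bound is attained at z = 1, so in fact M(r) = 6.

M_tri(1) = 6; |p(1)| = 6; equality at z=1: yes.


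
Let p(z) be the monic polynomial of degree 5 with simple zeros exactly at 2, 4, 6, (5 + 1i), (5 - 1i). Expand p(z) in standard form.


The polynomial is p(z) = ∏_{α ∈ S} (z − α), where S = {2, 4, 6, (5 + 1i), (5 - 1i)}.
Expanding the product yields: p(z) = z^5 -22·z^4 + 190·z^3 -800·z^2 + 1624·z -1248.
Note conjugate pairs combine to real quadratics: (z − (5+1i))(z − (5−1i)) = z² − 10z + 26.
The resulting polynomial has degree 5 and real coefficients as required.

p(z) = z^5 -22·z^4 + 190·z^3 -800·z^2 + 1624·z -1248.


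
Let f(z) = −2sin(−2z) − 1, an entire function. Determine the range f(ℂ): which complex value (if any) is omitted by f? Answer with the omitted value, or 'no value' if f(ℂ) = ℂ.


Little Picard bounds the complement of f(ℂ) to at most one point.
sin is entire and surjective onto ℂ: for every w ∈ ℂ, sin(ζ) = w has a solution ζ ∈ ℂ (e.g., via the complex inverse arcsin). With ζ = −2z this gives z = ζ/(-2). Then -2·sin(−2z) takes every value in -2·ℂ = ℂ, and adding -1 is a bijection of ℂ. So f is surjective and omits no value. (Note: only on the real line is sin bounded by [−1, 1].)

Omitted value: no value.


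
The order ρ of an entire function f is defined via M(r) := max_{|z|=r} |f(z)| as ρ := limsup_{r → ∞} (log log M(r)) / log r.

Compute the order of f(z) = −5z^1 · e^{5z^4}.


M(r) = max_{|z|=r} |-5|·|z|^1·|e^{5z^4}| = 5·r^1 · e^{5r^4} (the factors attain their maxima compatibly on |z|=r). Then log M(r) = log 5 + 1·log r + 5r^4, dominated by the last term, so log log M(r) ~ 4·log r. The polynomial factor -5z^1 contributes only a log r term and does not affect the order. ρ = 4.
Therefore ρ = 4.

Order ρ = 4.


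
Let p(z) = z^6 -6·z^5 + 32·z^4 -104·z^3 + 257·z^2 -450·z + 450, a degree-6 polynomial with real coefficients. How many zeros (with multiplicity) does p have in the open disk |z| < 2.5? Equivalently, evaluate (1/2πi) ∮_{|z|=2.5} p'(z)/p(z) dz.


The zeros of p are: (1 + 3i), (1 - 3i), (2 + 1i), (2 - 1i), (0 + 3i), (0 - 3i).
Their magnitudes are: 3.162, 3.162, 2.236, 2.236, 3, 3.
Zeros with |z| < R = 2.5: (2 + 1i), (2 - 1i).
Count = 2.
By the argument principle, (1/2πi) ∮_{|z|=R} p'(z)/p(z) dz equals exactly this count.

Number of zeros inside |z| < 2.5: 2.


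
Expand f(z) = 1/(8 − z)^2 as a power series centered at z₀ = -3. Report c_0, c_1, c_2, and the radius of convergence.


Let w = z − z₀, so z = z₀ + w.
Then 8 − z = 8 − (z₀ + w) = (8 − z₀) − w = 11 − w.
f(z) = 1/(11 − w)^2 = (1/(11)^2) · (1 − w/(11))^{−2}.
By the binomial series (1−u)^{−2} = Σ_{n≥0} C(n+1, 1) u^n for |u|<1, with u = w/(11):
  c_n = C(n+1, 1) / (11)^(n+2).
  c_0 = 1/(11)^2 = 1/121.
  c_1 = 2/(11)^3 = 2/1331.
  c_2 = 3/(11)^4 = 3/14641.
The series is valid for |w/d| < 1, i.e. |z − z₀| < |d|.
Radius of convergence: R = |8 − z₀| = |11| = 11 (distance from z₀ to the singularity z = 8).

c_0 = 1/121, c_1 = 2/1331, c_2 = 3/14641; R = 11.


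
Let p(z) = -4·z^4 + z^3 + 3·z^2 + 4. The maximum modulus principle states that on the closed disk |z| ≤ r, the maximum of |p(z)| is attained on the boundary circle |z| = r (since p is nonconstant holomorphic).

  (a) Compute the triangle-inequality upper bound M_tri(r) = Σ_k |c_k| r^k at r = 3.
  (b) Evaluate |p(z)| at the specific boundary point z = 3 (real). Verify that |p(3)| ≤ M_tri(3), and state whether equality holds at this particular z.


Coefficients: c_0 = 4, c_1 = 0, c_2 = 3, c_3 = 1, c_4 = -4. Radius r = 3.
Part (a). Triangle bound: M_tri(r) = Σ_k |c_k| r^k
  = |4|·3^0 + |0|·3^1 + |3|·3^2 + |1|·3^3 + |-4|·3^4
  = 4 + 0 + 27 + 27 + 324 = 382.
This bounds M(r) := max_{|z|=r} |p(z)| from above; equality holds iff all terms c_k z^k can be made to align in phase at a single z on |z|=r.
Part (b). At z = 3 (real, on the circle |z| = r):
  p(3) = (4)·3^0 + (0)·3^1 + (3)·3^2 + (1)·3^3 + (-4)·3^4 = -266.
  |p(3)| = 266.
Check: |p(3)| = 266 ≤ 382 = M_tri(3). ✓ Equality does not hold at z = 3 (the coefficients have mixed signs, so the terms do not all align in phase there).

M_tri(3) = 382; |p(3)| = 266; equality at z=3: no.


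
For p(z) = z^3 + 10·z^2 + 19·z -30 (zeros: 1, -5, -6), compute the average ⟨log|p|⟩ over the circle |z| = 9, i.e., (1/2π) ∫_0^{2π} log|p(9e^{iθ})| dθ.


Zeros: -6, -5, 1; r = 9.
Inside |z| < r: -6, -5, 1. Outside (|z| ≥ r): ∅.
p(0) = -30, so log|p(0)| = log(30) = 3.4012.
Apply Jensen: I(r) = log|p(0)| + Σ_k log(r/|z_k|), summed over zeros inside |z| < r.
  log(r/|z_k|) for z_k = 1: log(9/1) = 2.1972
  log(r/|z_k|) for z_k = -5: log(9/5) = 0.5878
  log(r/|z_k|) for z_k = -6: log(9/6) = 0.4055
Sum over inside zeros: 3.1905.
I(r) = log|p(0)| + (inside sum) = 3.4012 + 3.1905 = 6.5917.
Closed form (all zeros inside, monic): I(r) = n·log(r) = 3·log(9) = 6.5917. ✓

I(r) ≈ 6.5917.


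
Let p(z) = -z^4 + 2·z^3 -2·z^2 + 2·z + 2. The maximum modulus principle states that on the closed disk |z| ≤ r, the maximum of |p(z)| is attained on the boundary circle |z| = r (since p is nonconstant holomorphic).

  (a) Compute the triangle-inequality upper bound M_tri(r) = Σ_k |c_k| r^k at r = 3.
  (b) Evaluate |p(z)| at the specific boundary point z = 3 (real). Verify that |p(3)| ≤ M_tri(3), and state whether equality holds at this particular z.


Coefficients: c_0 = 2, c_1 = 2, c_2 = -2, c_3 = 2, c_4 = -1. Radius r = 3.
Part (a). Triangle bound: M_tri(r) = Σ_k |c_k| r^k
  = |2|·3^0 + |2|·3^1 + |-2|·3^2 + |2|·3^3 + |-1|·3^4
  = 2 + 6 + 18 + 54 + 81 = 161.
This bounds M(r) := max_{|z|=r} |p(z)| from above; equality holds iff all terms c_k z^k can be made to align in phase at a single z on |z|=r.
Part (b). At z = 3 (real, on the circle |z| = r):
  p(3) = (2)·3^0 + (2)·3^1 + (-2)·3^2 + (2)·3^3 + (-1)·3^4 = -37.
  |p(3)| = 37.
Check: |p(3)| = 37 ≤ 161 = M_tri(3). ✓ Equality does not hold at z = 3 (the coefficients have mixed signs, so the terms do not all align in phase there).

M_tri(3) = 161; |p(3)| = 37; equality at z=3: no.


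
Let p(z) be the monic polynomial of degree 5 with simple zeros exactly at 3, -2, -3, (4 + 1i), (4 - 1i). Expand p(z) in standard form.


The polynomial is p(z) = ∏_{α ∈ S} (z − α), where S = {3, -2, -3, (4 + 1i), (4 - 1i)}.
Expanding the product yields: p(z) = z^5 -6·z^4 -8·z^3 + 88·z^2 -9·z -306.
Note conjugate pairs combine to real quadratics: (z − (4+1i))(z − (4−1i)) = z² − 8z + 17.
The resulting polynomial has degree 5 and real coefficients as required.

p(z) = z^5 -6·z^4 -8·z^3 + 88·z^2 -9·z -306.


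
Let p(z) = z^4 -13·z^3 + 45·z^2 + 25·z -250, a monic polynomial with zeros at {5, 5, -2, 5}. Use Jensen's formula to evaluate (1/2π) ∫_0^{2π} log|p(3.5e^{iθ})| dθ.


Zeros: -2, 5, 5, 5; r = 3.5.
Inside |z| < r: -2. Outside (|z| ≥ r): 5, 5, 5.
p(0) = -250, so log|p(0)| = log(250) = 5.5215.
Apply Jensen: I(r) = log|p(0)| + Σ_k log(r/|z_k|), summed over zeros inside |z| < r.
  log(r/|z_k|) for z_k = -2: log(3.5/2) = 0.5596
  Outside zeros (5, 5, 5) contribute nothing to the Jensen sum.
Sum over inside zeros: 0.5596.
I(r) = log|p(0)| + (inside sum) = 5.5215 + 0.5596 = 6.0811.
Note: since some zeros are outside |z| ≤ r, the simplified n·log(r) form does NOT apply — only the inside zeros contribute.

I(r) ≈ 6.0811.


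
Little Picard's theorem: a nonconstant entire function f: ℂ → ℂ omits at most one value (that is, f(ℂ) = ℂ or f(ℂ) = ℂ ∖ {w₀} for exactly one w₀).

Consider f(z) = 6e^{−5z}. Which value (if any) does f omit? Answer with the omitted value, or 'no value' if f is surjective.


Little Picard bounds the complement of f(ℂ) to at most one point.
e^{−5z} is never zero on ℂ, so 6·e^{−5z} takes every value in ℂ ∖ {0}. Adding 0 shifts the range to ℂ ∖ {0}. Thus f omits exactly the value 0.

Omitted value: 0.


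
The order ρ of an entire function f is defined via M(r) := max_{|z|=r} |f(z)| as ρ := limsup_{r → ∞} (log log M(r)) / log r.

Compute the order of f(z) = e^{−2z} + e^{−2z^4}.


Each summand is entire of order 1 and 4 respectively (as in the single-exponential case). The order of a sum is at most the max of the orders, so ρ ≤ 4. For the lower bound: on |z|=r choose arg z so that -2z^4 is real positive; then |e^{-2z^4}| = e^{2r^4} while |e^{-2z}| ≤ e^{2r^1} = o(e^{2r^4}). So |f| ≥ e^{2r^4}(1 − o(1)) and ρ ≥ 4. Hence ρ = max(1, 4) = 4.
Therefore ρ = 4.

Order ρ = 4.


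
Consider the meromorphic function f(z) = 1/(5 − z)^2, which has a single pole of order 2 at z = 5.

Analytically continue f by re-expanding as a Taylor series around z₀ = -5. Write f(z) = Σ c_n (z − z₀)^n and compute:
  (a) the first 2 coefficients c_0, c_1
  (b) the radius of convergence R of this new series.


Let w = z − z₀, so z = z₀ + w.
Then 5 − z = 5 − (z₀ + w) = (5 − z₀) − w = 10 − w.
f(z) = 1/(10 − w)^2 = (1/(10)^2) · (1 − w/(10))^{−2}.
By the binomial series (1−u)^{−2} = Σ_{n≥0} C(n+1, 1) u^n for |u|<1, with u = w/(10):
  c_n = C(n+1, 1) / (10)^(n+2).
  c_0 = 1/(10)^2 = 1/100.
  c_1 = 2/(10)^3 = 1/500.
The series is valid for |w/d| < 1, i.e. |z − z₀| < |d|.
Radius of convergence: R = |5 − z₀| = |10| = 10 (distance from z₀ to the singularity z = 5).

c_0 = 1/100, c_1 = 1/500; R = 10.


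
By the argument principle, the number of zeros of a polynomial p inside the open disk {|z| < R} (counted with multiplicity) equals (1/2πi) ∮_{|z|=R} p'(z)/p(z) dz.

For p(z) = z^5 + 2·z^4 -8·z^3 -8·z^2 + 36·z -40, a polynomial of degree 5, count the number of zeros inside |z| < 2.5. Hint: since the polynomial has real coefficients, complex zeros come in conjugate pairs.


The zeros of p are: (1 + 1i), (1 - 1i), (-3 + 1i), (-3 - 1i), 2.
Their magnitudes are: 1.414, 1.414, 3.162, 3.162, 2.
Zeros with |z| < R = 2.5: (1 + 1i), (1 - 1i), 2.
Count = 3.
By the argument principle, (1/2πi) ∮_{|z|=R} p'(z)/p(z) dz equals exactly this count.

Number of zeros inside |z| < 2.5: 3.


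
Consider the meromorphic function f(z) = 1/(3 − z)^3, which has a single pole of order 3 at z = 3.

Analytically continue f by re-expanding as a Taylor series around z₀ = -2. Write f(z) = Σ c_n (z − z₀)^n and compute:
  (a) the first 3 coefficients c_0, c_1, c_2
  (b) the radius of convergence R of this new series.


Let w = z − z₀, so z = z₀ + w.
Then 3 − z = 3 − (z₀ + w) = (3 − z₀) − w = 5 − w.
f(z) = 1/(5 − w)^3 = (1/(5)^3) · (1 − w/(5))^{−3}.
By the binomial series (1−u)^{−3} = Σ_{n≥0} C(n+2, 2) u^n for |u|<1, with u = w/(5):
  c_n = C(n+2, 2) / (5)^(n+3).
  c_0 = 1/(5)^3 = 1/125.
  c_1 = 3/(5)^4 = 3/625.
  c_2 = 6/(5)^5 = 6/3125.
The series is valid for |w/d| < 1, i.e. |z − z₀| < |d|.
Radius of convergence: R = |3 − z₀| = |5| = 5 (distance from z₀ to the singularity z = 3).

c_0 = 1/125, c_1 = 3/625, c_2 = 6/3125; R = 5.


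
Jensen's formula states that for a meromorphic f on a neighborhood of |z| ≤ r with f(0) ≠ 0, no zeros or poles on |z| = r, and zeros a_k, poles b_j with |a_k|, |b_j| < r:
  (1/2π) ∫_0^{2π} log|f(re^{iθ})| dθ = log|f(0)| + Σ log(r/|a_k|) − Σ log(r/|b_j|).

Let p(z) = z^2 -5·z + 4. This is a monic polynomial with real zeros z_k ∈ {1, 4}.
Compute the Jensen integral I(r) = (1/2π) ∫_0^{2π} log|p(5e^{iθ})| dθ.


Zeros: 1, 4; r = 5.
Inside |z| < r: 1, 4. Outside (|z| ≥ r): ∅.
p(0) = 4, so log|p(0)| = log(4) = 1.3863.
Apply Jensen: I(r) = log|p(0)| + Σ_k log(r/|z_k|), summed over zeros inside |z| < r.
  log(r/|z_k|) for z_k = 1: log(5/1) = 1.6094
  log(r/|z_k|) for z_k = 4: log(5/4) = 0.2231
Sum over inside zeros: 1.8326.
I(r) = log|p(0)| + (inside sum) = 1.3863 + 1.8326 = 3.2189.
Closed form (all zeros inside, monic): I(r) = n·log(r) = 2·log(5) = 3.2189. ✓

I(r) ≈ 3.2189.


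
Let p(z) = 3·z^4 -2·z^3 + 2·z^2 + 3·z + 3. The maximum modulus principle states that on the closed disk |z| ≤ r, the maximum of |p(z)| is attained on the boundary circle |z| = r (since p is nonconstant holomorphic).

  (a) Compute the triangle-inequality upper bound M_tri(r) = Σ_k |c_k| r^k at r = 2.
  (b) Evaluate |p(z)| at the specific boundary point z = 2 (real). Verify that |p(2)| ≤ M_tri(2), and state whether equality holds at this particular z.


Coefficients: c_0 = 3, c_1 = 3, c_2 = 2, c_3 = -2, c_4 = 3. Radius r = 2.
Part (a). Triangle bound: M_tri(r) = Σ_k |c_k| r^k
  = |3|·2^0 + |3|·2^1 + |2|·2^2 + |-2|·2^3 + |3|·2^4
  = 3 + 6 + 8 + 16 + 48 = 81.
This bounds M(r) := max_{|z|=r} |p(z)| from above; equality holds iff all terms c_k z^k can be made to align in phase at a single z on |z|=r.
Part (b). At z = 2 (real, on the circle |z| = r):
  p(2) = (3)·2^0 + (3)·2^1 + (2)·2^2 + (-2)·2^3 + (3)·2^4 = 49.
  |p(2)| = 49.
Check: |p(2)| = 49 ≤ 81 = M_tri(2). ✓ Equality does not hold at z = 2 (the coefficients have mixed signs, so the terms do not all align in phase there).

M_tri(2) = 81; |p(2)| = 49; equality at z=2: no.


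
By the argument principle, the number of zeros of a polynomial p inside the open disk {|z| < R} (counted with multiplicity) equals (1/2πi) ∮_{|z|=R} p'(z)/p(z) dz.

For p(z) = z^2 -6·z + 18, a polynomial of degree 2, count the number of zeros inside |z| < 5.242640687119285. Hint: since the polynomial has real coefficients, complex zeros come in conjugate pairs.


The zeros of p are: (3 + 3i), (3 - 3i).
Their magnitudes are: 4.243, 4.243.
Zeros with |z| < R = 5.242640687119285: (3 + 3i), (3 - 3i).
Count = 2.
By the argument principle, (1/2πi) ∮_{|z|=R} p'(z)/p(z) dz equals exactly this count.

Number of zeros inside |z| < 5.242640687119285: 2.
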